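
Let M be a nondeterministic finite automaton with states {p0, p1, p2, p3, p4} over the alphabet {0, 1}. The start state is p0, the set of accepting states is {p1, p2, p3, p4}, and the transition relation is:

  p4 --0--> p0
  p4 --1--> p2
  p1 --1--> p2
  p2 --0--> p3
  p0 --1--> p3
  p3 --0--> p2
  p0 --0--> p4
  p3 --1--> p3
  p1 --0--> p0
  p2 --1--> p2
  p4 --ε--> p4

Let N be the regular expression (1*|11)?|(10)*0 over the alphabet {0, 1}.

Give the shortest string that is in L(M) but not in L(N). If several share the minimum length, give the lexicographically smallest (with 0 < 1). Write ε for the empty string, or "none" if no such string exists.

The string 01 is accepted by M but not by N.
No shorter string lies in the difference, and 01 is the lexicographically first length-2 string in L(M) \ L(N).

01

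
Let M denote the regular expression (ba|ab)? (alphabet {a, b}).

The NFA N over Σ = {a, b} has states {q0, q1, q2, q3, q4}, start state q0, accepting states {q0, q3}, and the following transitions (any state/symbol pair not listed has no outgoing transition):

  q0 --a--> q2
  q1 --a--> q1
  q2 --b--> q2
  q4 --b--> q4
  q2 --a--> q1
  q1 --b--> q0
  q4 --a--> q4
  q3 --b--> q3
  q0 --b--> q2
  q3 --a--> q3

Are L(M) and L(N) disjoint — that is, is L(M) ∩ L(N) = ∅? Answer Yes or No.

The empty string ε is accepted by both M and N.
Hence L(M) ∩ L(N) ≠ ∅.

No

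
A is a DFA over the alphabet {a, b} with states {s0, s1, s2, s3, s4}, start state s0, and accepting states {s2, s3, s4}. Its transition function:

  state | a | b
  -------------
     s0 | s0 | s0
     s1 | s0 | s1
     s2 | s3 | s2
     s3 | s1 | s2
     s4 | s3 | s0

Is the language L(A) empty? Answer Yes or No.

Yes

The states reachable from the start state are {s0}.
None of the accepting states {s2, s3, s4} is reachable, so no string is accepted and L(A) = ∅.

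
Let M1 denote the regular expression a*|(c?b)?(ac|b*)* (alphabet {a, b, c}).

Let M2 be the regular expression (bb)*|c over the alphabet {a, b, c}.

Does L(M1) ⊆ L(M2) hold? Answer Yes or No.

No

The string a is in L(M1) but not in L(M2).
So L(M1) ⊄ L(M2).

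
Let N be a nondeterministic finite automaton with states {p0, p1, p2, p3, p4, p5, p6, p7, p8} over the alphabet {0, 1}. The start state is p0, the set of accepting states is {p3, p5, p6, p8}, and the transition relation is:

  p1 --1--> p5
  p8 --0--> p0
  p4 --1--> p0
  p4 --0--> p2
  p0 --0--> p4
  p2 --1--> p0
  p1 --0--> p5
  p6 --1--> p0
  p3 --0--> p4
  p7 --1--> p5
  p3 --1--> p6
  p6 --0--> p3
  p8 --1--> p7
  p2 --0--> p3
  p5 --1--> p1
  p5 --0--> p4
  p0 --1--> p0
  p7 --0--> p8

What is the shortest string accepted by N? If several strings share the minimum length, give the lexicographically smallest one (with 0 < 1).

000

A breadth-first search from p0 reaches an accepting state first via the path p0 → p4 → p2 → p3 on input 000.
No string of length < 3 is accepted (BFS exhausts all shorter strings without reaching an accepting state), and 000 is the lexicographically least accepting string of length 3.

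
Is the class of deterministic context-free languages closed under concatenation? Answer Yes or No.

No

Take L₁ = {ε, c} (finite, hence regular and DCFL) and L₂ = {c aⁿbⁿ : n≥0} ∪ {cc aⁿb²ⁿ : n≥0} (a DCFL: the number of leading c's tells the DPDA whether to pop one stack symbol per b or per two b's). Then L₁L₂ ∩ cca⁺b* = {cc aⁿbⁿ : n≥1} ∪ {cc aⁿb²ⁿ : n≥1}. If L₁L₂ were a DCFL, so would be this intersection with a regular set, and a DPDA for it started from its configuration after reading cc would accept {aⁿbⁿ : n≥1} ∪ {aⁿb²ⁿ : n≥1}, which no deterministic PDA accepts (a DPDA for it would have a single run on aⁿb²ⁿ, accepting after the prefix aⁿbⁿ and accepting again after n more b's; an ordinary PDA that simulates it on a's and b's and, at any moment when it is accepting, may switch to reading only a fresh letter d while feeding each d to the simulation as a b, would accept aⁱbʲdᵏ (k≥1) exactly when both aⁱbʲ and aⁱbʲ⁺ᵏ are in the language, i.e. its language intersected with the regular set a*b*d⁺ would be exactly {aⁿbⁿdⁿ : n≥1} — impossible, since context-free languages are closed under intersection with regular sets and {aⁿbⁿdⁿ} is not context-free). Hence L₁L₂ is not a DCFL.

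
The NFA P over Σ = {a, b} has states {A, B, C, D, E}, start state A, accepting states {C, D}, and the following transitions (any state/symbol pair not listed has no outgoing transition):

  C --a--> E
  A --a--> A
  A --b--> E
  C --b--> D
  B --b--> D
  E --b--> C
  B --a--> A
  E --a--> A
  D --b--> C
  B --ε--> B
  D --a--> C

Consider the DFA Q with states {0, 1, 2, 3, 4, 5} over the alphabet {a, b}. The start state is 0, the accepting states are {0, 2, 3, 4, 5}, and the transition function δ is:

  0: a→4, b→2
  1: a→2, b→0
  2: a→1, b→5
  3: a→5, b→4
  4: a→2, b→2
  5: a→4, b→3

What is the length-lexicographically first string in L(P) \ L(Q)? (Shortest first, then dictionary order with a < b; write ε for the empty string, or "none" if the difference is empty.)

The string bbbbba is accepted by P but not by Q.
No shorter string lies in the difference, and bbbbba is the lexicographically first length-6 string in L(P) \ L(Q).

bbbbba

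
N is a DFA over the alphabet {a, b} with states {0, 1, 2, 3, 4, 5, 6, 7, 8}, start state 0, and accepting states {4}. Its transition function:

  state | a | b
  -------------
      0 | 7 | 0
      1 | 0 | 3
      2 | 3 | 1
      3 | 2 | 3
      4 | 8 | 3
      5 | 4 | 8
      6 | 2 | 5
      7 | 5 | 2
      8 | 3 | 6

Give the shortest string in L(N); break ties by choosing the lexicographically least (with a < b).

A breadth-first search from 0 reaches an accepting state first via the path 0 → 7 → 5 → 4 on input aaa.
No string of length < 3 is accepted (BFS exhausts all shorter strings without reaching an accepting state), and aaa is the lexicographically least accepting string of length 3.

aaa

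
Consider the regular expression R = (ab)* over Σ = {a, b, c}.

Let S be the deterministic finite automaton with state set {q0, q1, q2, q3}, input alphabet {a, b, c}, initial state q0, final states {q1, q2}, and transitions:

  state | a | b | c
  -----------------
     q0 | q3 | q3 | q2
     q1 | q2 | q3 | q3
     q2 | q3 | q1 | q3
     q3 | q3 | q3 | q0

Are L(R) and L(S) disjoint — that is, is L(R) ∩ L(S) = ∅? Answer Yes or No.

Yes

Converting the expression R to a DFA (subset construction, then merging equivalent states) gives the minimal DFA with states {r0, r1, r2}, start state r0, accepting states {r0} and transitions r0: a→r1, b→r2, c→r2; r1: a→r2, b→r0, c→r2; r2: a→r2, b→r2, c→r2.
Exploring the product automaton R × S from the start pair (r0, q0), following both machines on each input symbol, reaches 7 state pairs: (r0, q0), (r1, q3), (r2, q3), (r2, q2), (r0, q3), (r2, q0), (r2, q1).
R accepts in {r0} and S accepts in {q1, q2}; no reachable pair has both components accepting, so no string drives both machines to acceptance simultaneously and L(R) ∩ L(S) = ∅.
So no string is accepted by both, and the intersection is empty.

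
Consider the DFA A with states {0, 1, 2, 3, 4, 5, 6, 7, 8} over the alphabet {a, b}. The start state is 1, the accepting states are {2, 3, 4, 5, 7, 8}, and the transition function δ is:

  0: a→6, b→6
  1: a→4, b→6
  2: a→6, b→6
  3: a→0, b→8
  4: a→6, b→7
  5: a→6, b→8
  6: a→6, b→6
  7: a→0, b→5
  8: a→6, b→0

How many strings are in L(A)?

The useful subgraph on states {1, 4, 5, 7, 8} is acyclic, so L(A) is finite; the longest accepting path visits 5 useful states, giving maximum string length 4.
Counting accepting paths from 1 by length: 1 of length 1, 1 of length 2, 1 of length 3, 1 of length 4. Total 4.

4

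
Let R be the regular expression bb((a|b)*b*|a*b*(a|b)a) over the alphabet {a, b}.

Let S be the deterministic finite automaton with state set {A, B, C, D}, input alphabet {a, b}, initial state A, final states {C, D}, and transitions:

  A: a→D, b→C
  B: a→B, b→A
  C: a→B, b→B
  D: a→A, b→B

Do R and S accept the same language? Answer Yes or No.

The string bb is accepted by R but rejected by S.
So L(R) ≠ L(S).

No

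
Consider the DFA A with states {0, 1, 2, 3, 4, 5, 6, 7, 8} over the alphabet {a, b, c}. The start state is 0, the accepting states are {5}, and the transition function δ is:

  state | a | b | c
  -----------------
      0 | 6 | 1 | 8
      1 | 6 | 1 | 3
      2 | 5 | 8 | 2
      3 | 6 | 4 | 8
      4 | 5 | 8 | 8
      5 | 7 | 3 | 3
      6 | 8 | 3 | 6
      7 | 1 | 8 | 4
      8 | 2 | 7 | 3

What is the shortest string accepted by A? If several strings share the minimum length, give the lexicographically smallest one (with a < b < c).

caa

A breadth-first search from 0 reaches an accepting state first via the path 0 → 8 → 2 → 5 on input caa.
No string of length < 3 is accepted (BFS exhausts all shorter strings without reaching an accepting state), and caa is the lexicographically least accepting string of length 3.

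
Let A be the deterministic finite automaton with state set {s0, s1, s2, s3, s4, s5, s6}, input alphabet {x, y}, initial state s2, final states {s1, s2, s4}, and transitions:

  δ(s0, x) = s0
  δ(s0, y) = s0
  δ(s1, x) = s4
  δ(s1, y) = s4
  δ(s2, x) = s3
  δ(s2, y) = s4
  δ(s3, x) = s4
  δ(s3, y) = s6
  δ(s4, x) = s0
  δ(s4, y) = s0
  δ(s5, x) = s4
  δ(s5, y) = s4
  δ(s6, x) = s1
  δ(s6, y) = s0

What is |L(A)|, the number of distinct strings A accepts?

The useful subgraph on states {s1, s2, s3, s4, s6} is acyclic, so L(A) is finite; the longest accepting path visits 5 useful states, giving maximum string length 4.
Counting accepting paths from s2 by length: 1 of length 0, 1 of length 1, 1 of length 2, 1 of length 3, 2 of length 4. Total 6.

6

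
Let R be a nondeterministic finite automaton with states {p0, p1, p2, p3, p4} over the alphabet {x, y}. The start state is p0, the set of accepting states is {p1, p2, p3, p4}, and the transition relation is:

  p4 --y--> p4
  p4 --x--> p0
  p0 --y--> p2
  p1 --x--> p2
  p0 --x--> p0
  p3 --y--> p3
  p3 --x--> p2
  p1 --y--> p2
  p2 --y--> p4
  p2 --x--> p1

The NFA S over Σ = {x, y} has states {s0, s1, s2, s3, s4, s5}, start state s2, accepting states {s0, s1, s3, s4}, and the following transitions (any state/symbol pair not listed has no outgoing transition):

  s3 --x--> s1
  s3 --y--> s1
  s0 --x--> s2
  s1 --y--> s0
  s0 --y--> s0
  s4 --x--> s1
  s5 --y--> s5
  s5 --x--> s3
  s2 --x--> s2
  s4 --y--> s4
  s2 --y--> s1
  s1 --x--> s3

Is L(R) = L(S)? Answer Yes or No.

Yes

Exploring the product automaton R × S from the start pair (p0, s2), following both machines on each input symbol, reaches 4 state pairs: (p0, s2), (p2, s1), (p1, s3), (p4, s0).
R accepts in {p1, p2, p3, p4} and S accepts in {s0, s1, s3, s4}. In every reachable pair the two components are either both accepting — (p2, s1), (p1, s3), (p4, s0) — or both non-accepting, so no string is accepted by exactly one of the machines: L(R) \ L(S) and L(S) \ L(R) are both empty.
Hence every string is accepted by R iff it is accepted by S, and the two languages coincide.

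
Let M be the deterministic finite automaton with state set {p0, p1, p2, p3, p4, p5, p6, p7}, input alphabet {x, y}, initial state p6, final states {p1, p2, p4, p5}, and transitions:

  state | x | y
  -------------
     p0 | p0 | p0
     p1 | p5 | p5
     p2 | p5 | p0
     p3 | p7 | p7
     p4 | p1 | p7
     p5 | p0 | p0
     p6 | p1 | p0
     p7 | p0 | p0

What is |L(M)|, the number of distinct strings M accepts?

The useful subgraph on states {p1, p5, p6} is acyclic, so L(M) is finite; the longest accepting path visits 3 useful states, giving maximum string length 2.
Counting accepting paths from p6 by length: 1 of length 1, 2 of length 2. Total 3.

3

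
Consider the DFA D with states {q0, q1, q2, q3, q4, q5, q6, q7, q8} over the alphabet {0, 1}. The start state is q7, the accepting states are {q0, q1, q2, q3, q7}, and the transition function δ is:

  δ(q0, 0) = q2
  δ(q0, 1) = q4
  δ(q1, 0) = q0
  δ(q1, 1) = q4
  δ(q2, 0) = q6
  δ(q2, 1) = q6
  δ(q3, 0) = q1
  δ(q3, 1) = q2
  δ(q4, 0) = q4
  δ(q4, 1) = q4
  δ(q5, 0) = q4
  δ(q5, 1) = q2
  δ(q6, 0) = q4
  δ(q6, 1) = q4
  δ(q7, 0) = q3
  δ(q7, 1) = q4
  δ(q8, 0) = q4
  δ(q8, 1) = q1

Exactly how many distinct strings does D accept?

The useful subgraph on states {q0, q1, q2, q3, q7} is acyclic, so L(D) is finite; the longest accepting path visits 5 useful states, giving maximum string length 4.
Counting accepting paths from q7 by length: 1 of length 0, 1 of length 1, 2 of length 2, 1 of length 3, 1 of length 4. Total 6.

6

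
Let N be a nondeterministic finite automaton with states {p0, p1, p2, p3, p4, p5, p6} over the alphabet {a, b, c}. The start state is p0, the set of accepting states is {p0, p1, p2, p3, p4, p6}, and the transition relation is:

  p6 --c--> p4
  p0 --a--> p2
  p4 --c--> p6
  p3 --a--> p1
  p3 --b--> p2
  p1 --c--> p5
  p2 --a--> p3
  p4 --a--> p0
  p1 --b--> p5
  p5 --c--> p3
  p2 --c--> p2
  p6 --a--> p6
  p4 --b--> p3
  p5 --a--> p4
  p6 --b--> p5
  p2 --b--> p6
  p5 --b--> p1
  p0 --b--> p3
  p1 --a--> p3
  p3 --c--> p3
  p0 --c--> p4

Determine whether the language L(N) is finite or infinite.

State p2 is reachable from the start and can reach an accepting state, and it lies on the cycle p2 → p2.
Traversing that cycle any number of times yields accepted strings of unbounded length, so the language is infinite.

infinite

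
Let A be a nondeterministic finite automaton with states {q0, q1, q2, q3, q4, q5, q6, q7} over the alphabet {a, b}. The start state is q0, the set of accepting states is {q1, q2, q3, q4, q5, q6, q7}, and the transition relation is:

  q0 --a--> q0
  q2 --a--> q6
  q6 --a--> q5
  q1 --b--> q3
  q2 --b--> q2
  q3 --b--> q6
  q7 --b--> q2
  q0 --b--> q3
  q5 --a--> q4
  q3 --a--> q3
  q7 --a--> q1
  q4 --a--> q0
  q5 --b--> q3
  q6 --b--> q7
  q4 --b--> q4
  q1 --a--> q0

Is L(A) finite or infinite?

State q0 is reachable from the start and can reach an accepting state, and it lies on the cycle q0 → q0.
Traversing that cycle any number of times yields accepted strings of unbounded length, so the language is infinite.

infinite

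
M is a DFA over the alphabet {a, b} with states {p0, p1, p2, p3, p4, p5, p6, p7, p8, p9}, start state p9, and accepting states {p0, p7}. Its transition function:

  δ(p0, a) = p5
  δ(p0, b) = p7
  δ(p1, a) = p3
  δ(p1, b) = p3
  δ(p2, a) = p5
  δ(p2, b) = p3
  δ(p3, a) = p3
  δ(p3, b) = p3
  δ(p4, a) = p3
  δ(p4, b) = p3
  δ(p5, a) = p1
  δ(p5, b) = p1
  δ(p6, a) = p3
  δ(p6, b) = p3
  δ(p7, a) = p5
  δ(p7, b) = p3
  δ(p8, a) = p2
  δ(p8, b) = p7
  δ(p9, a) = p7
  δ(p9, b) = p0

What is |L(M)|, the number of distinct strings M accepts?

3

The useful subgraph on states {p0, p7, p9} is acyclic, so L(M) is finite; the longest accepting path visits 3 useful states, giving maximum string length 2.
Counting accepting paths from p9 by length: 2 of length 1, 1 of length 2. Total 3.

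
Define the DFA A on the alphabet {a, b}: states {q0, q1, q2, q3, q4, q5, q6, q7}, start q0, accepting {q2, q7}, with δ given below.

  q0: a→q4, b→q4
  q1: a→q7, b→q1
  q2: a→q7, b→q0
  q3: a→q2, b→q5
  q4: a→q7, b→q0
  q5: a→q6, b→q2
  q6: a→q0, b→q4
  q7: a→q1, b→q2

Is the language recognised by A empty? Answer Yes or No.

No

The string aa is accepted: the run q0 → q4 → q7 ends in the accepting state q7.
Since at least one string is accepted, L(A) is not empty.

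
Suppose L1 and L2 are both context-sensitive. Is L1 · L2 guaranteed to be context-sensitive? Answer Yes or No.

Yes

With disjoint nonterminals (and terminals first replaced by fresh nonterminal copies so contexts cannot straddle the boundary), S → S₁S₂ added to two noncontracting grammars is noncontracting and generates L₁L₂; equivalently an LBA guesses the split point and checks each part in place.
So the context-sensitive languages are closed under concatenation.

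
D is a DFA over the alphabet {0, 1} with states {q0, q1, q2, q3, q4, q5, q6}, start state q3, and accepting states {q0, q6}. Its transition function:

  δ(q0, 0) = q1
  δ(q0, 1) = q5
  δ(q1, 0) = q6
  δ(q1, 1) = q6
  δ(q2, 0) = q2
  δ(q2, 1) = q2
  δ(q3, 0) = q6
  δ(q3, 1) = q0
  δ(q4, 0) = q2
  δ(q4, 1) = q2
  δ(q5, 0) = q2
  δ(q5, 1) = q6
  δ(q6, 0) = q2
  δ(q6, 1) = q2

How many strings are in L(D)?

5

The useful subgraph on states {q0, q1, q3, q5, q6} is acyclic, so L(D) is finite; the longest accepting path visits 4 useful states, giving maximum string length 3.
Counting accepting paths from q3 by length: 2 of length 1, 3 of length 3. Total 5.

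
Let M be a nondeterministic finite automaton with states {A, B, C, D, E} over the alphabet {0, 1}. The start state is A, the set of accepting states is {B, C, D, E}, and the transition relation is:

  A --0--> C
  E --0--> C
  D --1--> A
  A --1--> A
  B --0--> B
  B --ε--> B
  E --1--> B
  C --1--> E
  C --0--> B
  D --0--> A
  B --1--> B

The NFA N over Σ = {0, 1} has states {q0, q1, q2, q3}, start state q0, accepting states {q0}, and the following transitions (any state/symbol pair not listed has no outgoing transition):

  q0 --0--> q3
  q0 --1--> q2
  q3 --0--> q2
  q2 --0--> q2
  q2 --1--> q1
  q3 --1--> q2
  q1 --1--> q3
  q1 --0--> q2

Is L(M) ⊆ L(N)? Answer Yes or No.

The string 0 is in L(M) but not in L(N).
So L(M) ⊄ L(N).

No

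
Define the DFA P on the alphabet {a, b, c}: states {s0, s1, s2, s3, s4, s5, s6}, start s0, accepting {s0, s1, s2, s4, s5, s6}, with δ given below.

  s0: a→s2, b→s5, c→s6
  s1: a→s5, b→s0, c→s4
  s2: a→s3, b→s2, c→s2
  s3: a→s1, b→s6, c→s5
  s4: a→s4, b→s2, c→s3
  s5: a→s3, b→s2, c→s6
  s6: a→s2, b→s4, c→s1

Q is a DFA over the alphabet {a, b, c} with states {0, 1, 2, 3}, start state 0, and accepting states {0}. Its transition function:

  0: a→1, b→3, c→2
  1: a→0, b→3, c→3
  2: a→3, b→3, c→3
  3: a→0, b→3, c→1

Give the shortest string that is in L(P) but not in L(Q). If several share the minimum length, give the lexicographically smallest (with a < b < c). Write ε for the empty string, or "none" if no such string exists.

The string a is accepted by P but not by Q.
No shorter string lies in the difference, and a is the lexicographically first length-1 string in L(P) \ L(Q).

a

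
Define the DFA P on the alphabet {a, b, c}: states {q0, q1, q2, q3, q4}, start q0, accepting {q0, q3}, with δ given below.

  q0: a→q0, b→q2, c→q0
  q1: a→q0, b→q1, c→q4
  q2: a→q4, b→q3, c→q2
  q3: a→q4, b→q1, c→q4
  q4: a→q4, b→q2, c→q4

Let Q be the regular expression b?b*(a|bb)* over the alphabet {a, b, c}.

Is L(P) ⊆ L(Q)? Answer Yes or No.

No

The string c is in L(P) but not in L(Q).
So L(P) ⊄ L(Q).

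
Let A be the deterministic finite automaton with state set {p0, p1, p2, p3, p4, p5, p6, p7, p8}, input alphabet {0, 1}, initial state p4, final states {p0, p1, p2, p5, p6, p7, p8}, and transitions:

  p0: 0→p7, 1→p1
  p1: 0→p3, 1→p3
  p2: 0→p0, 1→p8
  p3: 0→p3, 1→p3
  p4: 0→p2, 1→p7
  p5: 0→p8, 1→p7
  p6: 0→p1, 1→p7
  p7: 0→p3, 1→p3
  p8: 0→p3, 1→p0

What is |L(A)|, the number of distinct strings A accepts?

9

The useful subgraph on states {p0, p1, p2, p4, p7, p8} is acyclic, so L(A) is finite; the longest accepting path visits 5 useful states, giving maximum string length 4.
Counting accepting paths from p4 by length: 2 of length 1, 2 of length 2, 3 of length 3, 2 of length 4. Total 9.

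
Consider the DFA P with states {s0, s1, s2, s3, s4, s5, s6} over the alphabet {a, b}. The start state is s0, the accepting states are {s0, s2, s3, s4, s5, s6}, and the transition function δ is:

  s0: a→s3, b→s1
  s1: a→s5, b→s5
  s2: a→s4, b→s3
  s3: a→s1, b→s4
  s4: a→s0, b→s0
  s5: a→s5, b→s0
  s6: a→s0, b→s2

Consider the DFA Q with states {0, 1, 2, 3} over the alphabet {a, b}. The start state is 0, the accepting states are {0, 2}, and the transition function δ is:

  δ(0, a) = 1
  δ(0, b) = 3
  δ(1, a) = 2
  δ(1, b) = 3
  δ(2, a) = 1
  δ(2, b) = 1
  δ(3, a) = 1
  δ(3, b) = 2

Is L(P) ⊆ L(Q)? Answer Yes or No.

No

The string a is in L(P) but not in L(Q).
So L(P) ⊄ L(Q).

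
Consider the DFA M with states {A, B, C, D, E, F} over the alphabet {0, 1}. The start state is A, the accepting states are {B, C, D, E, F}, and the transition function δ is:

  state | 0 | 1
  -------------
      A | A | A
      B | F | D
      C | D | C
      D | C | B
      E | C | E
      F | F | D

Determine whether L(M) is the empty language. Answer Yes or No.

Yes

The states reachable from the start state are {A}.
None of the accepting states {B, C, D, E, F} is reachable, so no string is accepted and L(M) = ∅.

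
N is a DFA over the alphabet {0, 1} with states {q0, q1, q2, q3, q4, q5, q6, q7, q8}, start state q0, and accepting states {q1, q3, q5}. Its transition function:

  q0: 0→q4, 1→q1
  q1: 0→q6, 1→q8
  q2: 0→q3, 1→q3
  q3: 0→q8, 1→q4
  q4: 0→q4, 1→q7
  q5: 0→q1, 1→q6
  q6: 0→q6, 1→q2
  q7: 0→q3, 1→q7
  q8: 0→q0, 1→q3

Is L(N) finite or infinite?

State q0 is reachable from the start and can reach an accepting state, and it lies on the cycle q0 → q1 → q8 → q0.
Traversing that cycle any number of times yields accepted strings of unbounded length, so the language is infinite.

infinite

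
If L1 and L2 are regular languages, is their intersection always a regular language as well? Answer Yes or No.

Yes

Run DFAs for L₁ and L₂ in parallel: the product automaton with state set Q₁ × Q₂, start (q₁, q₂) and accepting set F₁ × F₂ recognises L₁ ∩ L₂.
So the regular languages are closed under intersection.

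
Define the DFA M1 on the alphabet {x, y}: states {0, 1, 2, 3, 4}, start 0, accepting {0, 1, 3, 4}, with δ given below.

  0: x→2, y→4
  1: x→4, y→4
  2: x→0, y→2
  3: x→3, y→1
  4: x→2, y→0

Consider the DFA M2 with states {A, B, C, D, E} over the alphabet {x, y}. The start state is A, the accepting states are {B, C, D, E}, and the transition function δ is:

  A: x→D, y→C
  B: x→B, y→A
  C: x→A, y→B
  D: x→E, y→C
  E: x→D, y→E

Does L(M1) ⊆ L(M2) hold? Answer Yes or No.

No

The empty string ε is in L(M1) but not in L(M2).
So L(M1) ⊄ L(M2).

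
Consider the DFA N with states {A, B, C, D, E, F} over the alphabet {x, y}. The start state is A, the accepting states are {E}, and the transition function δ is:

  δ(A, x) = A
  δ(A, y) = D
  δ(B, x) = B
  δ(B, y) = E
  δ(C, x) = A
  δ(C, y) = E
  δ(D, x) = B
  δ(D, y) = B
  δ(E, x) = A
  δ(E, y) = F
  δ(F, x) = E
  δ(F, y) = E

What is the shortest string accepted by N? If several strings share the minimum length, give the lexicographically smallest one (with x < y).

yxy

A breadth-first search from A reaches an accepting state first via the path A → D → B → E on input yxy.
No string of length < 3 is accepted (BFS exhausts all shorter strings without reaching an accepting state), and yxy is the lexicographically least accepting string of length 3.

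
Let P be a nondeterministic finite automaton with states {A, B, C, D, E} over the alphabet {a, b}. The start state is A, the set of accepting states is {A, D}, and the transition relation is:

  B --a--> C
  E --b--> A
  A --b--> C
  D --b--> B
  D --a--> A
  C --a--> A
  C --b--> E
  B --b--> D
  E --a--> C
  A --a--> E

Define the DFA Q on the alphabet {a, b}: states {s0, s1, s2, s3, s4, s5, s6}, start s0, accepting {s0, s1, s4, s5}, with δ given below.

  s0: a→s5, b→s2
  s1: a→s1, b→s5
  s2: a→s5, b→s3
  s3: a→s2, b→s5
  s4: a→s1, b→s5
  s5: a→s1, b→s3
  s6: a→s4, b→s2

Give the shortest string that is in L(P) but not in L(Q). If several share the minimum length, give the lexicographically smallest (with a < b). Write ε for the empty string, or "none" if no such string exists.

ab

The string ab is accepted by P but not by Q.
No shorter string lies in the difference, and ab is the lexicographically first length-2 string in L(P) \ L(Q).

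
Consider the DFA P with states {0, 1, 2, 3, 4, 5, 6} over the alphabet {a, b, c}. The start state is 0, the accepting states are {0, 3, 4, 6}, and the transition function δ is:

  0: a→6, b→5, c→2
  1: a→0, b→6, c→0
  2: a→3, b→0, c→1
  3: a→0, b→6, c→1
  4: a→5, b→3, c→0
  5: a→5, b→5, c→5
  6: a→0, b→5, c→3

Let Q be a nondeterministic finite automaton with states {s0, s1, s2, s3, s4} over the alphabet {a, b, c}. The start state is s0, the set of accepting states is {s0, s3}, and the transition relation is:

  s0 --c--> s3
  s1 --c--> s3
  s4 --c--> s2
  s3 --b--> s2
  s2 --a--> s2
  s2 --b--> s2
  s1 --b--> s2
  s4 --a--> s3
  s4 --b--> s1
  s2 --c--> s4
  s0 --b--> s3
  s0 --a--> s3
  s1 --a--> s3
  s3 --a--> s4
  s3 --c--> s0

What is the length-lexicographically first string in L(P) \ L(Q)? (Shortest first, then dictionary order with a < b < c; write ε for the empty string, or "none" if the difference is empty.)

The string aa is accepted by P but not by Q.
No shorter string lies in the difference, and aa is the lexicographically first length-2 string in L(P) \ L(Q).

aa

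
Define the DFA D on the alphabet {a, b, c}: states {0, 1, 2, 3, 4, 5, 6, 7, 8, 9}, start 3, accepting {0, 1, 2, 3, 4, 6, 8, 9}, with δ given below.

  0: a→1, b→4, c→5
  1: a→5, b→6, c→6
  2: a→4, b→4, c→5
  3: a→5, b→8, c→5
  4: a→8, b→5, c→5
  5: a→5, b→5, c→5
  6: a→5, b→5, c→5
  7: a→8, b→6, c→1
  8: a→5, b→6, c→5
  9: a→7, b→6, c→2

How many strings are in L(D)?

The useful subgraph on states {3, 6, 8} is acyclic, so L(D) is finite; the longest accepting path visits 3 useful states, giving maximum string length 2.
Counting accepting paths from 3 by length: 1 of length 0, 1 of length 1, 1 of length 2. Total 3.

3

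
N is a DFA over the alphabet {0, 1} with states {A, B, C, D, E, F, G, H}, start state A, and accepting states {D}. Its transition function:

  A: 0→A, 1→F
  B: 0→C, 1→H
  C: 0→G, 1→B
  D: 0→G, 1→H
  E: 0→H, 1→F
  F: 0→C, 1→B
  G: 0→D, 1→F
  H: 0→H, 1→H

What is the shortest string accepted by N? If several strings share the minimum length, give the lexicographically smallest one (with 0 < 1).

1000

A breadth-first search from A reaches an accepting state first via the path A → F → C → G → D on input 1000.
No string of length < 4 is accepted (BFS exhausts all shorter strings without reaching an accepting state), and 1000 is the lexicographically least accepting string of length 4.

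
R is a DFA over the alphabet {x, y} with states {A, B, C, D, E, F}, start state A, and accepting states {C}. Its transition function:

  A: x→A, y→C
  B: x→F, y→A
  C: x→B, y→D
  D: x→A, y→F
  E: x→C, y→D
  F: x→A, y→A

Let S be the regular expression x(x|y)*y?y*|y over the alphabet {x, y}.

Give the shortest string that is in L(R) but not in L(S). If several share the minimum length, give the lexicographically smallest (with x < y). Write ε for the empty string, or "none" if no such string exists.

yxyy

The string yxyy is accepted by R but not by S.
No shorter string lies in the difference, and yxyy is the lexicographically first length-4 string in L(R) \ L(S).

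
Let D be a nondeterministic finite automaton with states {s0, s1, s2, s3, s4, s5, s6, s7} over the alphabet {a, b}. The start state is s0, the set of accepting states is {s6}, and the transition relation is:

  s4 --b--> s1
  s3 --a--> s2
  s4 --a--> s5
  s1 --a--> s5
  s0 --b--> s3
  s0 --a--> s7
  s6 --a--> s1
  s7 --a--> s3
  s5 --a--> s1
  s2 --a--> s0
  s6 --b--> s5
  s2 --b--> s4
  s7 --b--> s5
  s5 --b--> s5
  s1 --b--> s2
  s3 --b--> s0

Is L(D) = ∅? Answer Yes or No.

The states reachable from the start state are {s0, s1, s2, s3, s4, s5, s7}.
None of the accepting states {s6} is reachable, so no string is accepted and L(D) = ∅.

Yes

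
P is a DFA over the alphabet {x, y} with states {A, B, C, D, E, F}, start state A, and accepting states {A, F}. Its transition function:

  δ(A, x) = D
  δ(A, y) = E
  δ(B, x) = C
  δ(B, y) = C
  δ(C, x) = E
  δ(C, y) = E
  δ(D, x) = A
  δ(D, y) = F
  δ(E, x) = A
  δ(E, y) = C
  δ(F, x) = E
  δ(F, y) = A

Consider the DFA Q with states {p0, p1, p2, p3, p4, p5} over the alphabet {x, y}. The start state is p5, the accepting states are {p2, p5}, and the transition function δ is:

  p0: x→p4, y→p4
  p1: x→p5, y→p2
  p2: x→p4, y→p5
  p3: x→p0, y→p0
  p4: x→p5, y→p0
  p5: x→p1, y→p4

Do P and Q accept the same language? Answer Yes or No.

Yes

Exploring the product automaton P × Q from the start pair (A, p5), following both machines on each input symbol, reaches 5 state pairs: (A, p5), (D, p1), (E, p4), (F, p2), (C, p0).
P accepts in {A, F} and Q accepts in {p2, p5}. In every reachable pair the two components are either both accepting — (A, p5), (F, p2) — or both non-accepting, so no string is accepted by exactly one of the machines: L(P) \ L(Q) and L(Q) \ L(P) are both empty.
Hence every string is accepted by P iff it is accepted by Q, and the two languages coincide.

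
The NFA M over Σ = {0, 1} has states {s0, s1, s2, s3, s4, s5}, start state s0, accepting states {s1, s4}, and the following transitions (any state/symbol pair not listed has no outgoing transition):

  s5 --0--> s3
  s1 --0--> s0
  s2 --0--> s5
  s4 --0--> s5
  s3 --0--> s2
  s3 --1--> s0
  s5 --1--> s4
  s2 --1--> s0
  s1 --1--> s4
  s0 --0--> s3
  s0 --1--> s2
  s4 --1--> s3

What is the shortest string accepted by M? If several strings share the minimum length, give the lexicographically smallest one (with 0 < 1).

101

A breadth-first search from s0 reaches an accepting state first via the path s0 → s2 → s5 → s4 on input 101.
No string of length < 3 is accepted (BFS exhausts all shorter strings without reaching an accepting state), and 101 is the lexicographically least accepting string of length 3.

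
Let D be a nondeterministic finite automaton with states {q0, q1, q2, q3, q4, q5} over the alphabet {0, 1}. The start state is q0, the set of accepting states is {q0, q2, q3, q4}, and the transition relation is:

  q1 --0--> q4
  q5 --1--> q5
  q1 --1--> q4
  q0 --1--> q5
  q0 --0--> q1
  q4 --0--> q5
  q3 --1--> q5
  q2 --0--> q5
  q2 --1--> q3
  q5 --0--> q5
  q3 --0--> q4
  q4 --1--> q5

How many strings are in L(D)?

3

The useful subgraph on states {q0, q1, q4} is acyclic, so L(D) is finite; the longest accepting path visits 3 useful states, giving maximum string length 2.
Counting accepting paths from q0 by length: 1 of length 0, 2 of length 2. Total 3.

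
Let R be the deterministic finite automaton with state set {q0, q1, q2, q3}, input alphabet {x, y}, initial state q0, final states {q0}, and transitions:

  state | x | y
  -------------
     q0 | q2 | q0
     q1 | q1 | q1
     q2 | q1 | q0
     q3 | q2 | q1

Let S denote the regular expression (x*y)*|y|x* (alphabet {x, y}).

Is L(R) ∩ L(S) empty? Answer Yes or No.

The empty string ε is accepted by both R and S.
Hence L(R) ∩ L(S) ≠ ∅.

No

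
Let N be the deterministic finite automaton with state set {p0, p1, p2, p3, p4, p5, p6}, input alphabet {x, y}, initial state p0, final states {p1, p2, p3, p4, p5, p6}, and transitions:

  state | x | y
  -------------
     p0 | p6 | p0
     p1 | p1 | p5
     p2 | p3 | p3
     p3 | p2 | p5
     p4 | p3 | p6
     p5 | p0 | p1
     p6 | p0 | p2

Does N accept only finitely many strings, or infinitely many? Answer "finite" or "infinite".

infinite

State p0 is reachable from the start and can reach an accepting state, and it lies on the cycle p0 → p0.
Traversing that cycle any number of times yields accepted strings of unbounded length, so the language is infinite.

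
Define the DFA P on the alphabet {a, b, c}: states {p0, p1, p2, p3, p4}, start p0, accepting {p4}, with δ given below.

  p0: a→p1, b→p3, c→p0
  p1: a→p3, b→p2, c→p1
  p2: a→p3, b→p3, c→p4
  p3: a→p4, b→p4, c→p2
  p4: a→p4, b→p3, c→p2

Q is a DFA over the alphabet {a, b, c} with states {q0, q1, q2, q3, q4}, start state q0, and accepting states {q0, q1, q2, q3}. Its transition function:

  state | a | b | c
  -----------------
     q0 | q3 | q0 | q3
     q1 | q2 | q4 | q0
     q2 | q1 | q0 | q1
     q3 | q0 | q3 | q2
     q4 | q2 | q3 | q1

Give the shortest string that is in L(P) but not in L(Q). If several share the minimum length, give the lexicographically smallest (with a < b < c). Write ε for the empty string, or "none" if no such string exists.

The string acab is accepted by P but not by Q.
No shorter string lies in the difference, and acab is the lexicographically first length-4 string in L(P) \ L(Q).

acab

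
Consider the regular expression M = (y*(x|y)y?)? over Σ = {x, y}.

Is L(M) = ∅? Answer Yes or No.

No

The empty string ε matches the expression, so it belongs to L(M).
Since L(M) contains at least one string, it is not empty.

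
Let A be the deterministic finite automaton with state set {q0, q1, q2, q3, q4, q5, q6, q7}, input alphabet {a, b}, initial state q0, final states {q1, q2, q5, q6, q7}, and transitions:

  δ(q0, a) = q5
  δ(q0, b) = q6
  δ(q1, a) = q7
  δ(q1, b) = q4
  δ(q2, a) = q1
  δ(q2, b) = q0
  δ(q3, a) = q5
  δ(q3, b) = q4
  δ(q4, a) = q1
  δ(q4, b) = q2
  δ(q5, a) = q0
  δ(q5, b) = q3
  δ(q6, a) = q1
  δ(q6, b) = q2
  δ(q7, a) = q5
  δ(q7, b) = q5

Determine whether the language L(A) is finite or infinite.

State q0 is reachable from the start and can reach an accepting state, and it lies on the cycle q0 → q5 → q0.
Traversing that cycle any number of times yields accepted strings of unbounded length, so the language is infinite.

infinite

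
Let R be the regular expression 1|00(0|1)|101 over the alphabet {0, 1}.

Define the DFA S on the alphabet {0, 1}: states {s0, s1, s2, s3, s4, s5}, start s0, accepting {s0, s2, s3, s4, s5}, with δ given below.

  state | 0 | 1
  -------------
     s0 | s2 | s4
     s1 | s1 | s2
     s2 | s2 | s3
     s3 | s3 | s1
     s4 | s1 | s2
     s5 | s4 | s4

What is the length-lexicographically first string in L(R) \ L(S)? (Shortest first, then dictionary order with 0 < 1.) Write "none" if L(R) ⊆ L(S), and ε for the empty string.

Converting the expression R to a DFA (subset construction, then merging equivalent states) gives the minimal DFA with states {r0, r1, r2, r3, r4, r5, r6}, start state r0, accepting states {r2, r6} and transitions r0: 0→r1, 1→r2; r1: 0→r3, 1→r4; r2: 0→r5, 1→r4; r3: 0→r6, 1→r6; r4: 0→r4, 1→r4; r5: 0→r4, 1→r6; r6: 0→r4, 1→r4.
Exploring the product automaton R × S from the start pair (r0, s0), following both machines on each input symbol, reaches 10 state pairs: (r0, s0), (r1, s2), (r2, s4), (r3, s2), (r4, s3), (r5, s1), (r4, s2), (r6, s2), (r6, s3), (r4, s1).
R accepts in {r2, r6} and S accepts in {s0, s2, s3, s4, s5}. The reachable pairs whose R-component is accepting are (r2, s4), (r6, s2), (r6, s3); in each of them the S-component is accepting too, so the product for L(R) \ L(S) (R-component accepting, S-component rejecting) has no reachable accepting pair and the difference is empty.
So every string accepted by R is also accepted by S: L(R) \ L(S) = ∅ and there is no such string.

none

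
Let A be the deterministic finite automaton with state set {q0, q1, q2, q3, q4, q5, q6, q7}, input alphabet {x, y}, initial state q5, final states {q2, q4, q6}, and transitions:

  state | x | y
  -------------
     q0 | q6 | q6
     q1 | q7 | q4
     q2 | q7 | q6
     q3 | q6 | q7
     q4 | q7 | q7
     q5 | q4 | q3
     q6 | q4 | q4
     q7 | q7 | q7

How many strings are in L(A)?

4

The useful subgraph on states {q3, q4, q5, q6} is acyclic, so L(A) is finite; the longest accepting path visits 4 useful states, giving maximum string length 3.
Counting accepting paths from q5 by length: 1 of length 1, 1 of length 2, 2 of length 3. Total 4.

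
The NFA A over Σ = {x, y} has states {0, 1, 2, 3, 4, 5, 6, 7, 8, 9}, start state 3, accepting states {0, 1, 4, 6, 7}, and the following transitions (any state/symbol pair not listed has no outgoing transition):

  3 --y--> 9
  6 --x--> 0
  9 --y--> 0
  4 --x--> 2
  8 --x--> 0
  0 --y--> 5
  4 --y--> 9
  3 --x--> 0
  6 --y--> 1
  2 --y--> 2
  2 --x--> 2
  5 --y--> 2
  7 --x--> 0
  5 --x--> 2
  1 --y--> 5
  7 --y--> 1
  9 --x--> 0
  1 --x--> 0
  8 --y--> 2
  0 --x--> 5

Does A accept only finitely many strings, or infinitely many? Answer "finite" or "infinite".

finite

The useful states (reachable from 3 and able to reach an accepting state) are {0, 3, 9}.
Restricted to these states the transition graph has no cycle, so every accepting path has bounded length and L is finite.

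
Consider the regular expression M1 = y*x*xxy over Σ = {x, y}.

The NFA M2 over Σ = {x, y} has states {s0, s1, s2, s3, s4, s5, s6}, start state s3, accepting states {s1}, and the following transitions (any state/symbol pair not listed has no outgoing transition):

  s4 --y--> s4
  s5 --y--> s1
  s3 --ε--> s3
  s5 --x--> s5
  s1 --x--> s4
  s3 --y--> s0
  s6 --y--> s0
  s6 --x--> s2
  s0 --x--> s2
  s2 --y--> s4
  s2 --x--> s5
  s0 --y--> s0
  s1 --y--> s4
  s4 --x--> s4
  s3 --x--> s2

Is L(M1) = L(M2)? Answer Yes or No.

Converting the expression M1 to a DFA (subset construction, then merging equivalent states) gives the minimal DFA with states {r0, r1, r2, r3, r4}, start state r0, accepting states {r4} and transitions r0: x→r1, y→r0; r1: x→r2, y→r3; r2: x→r2, y→r4; r3: x→r3, y→r3; r4: x→r3, y→r3.
Exploring the product automaton M1 × M2 from the start pair (r0, s3), following both machines on each input symbol, reaches 6 state pairs: (r0, s3), (r1, s2), (r0, s0), (r2, s5), (r3, s4), (r4, s1).
M1 accepts in {r4} and M2 accepts in {s1}. In every reachable pair the two components are either both accepting — (r4, s1) — or both non-accepting, so no string is accepted by exactly one of the machines: L(M1) \ L(M2) and L(M2) \ L(M1) are both empty.
Hence every string is accepted by M1 iff it is accepted by M2, and the two languages coincide.

Yes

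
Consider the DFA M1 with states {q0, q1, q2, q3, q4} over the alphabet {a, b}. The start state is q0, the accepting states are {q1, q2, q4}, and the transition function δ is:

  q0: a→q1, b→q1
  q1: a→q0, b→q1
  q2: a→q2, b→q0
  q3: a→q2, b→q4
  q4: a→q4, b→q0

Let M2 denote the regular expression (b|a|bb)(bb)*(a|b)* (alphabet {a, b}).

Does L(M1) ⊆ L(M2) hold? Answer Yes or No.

Yes

Converting the expression M2 to a DFA (subset construction, then merging equivalent states) gives the minimal DFA with states {r0, r1}, start state r0, accepting states {r1} and transitions r0: a→r1, b→r1; r1: a→r1, b→r1.
Exploring the product automaton M1 × M2 from the start pair (q0, r0), following both machines on each input symbol, reaches 3 state pairs: (q0, r0), (q1, r1), (q0, r1).
M1 accepts in {q1, q2, q4} and M2 accepts in {r1}. The reachable pairs whose M1-component is accepting are (q1, r1); in each of them the M2-component is accepting too, so the product for L(M1) \ L(M2) (M1-component accepting, M2-component rejecting) has no reachable accepting pair and the difference is empty.
Hence every string in L(M1) is also in L(M2).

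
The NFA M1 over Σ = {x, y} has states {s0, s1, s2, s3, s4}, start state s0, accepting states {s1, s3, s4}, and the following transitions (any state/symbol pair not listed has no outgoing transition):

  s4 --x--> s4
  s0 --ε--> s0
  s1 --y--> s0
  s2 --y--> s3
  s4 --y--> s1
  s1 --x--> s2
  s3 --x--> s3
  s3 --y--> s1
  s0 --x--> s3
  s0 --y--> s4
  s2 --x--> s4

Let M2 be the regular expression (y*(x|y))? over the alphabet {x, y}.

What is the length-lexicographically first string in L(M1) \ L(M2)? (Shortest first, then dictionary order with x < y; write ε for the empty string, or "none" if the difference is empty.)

xx

The string xx is accepted by M1 but not by M2.
No shorter string lies in the difference, and xx is the lexicographically first length-2 string in L(M1) \ L(M2).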